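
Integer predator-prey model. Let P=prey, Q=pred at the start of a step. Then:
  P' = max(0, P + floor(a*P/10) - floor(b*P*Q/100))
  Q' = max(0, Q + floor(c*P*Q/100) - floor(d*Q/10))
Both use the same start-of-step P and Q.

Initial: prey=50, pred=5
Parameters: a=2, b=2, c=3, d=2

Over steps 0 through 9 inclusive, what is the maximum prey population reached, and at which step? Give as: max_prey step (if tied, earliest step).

Answer: 55 1

Derivation:
Step 1: prey: 50+10-5=55; pred: 5+7-1=11
Step 2: prey: 55+11-12=54; pred: 11+18-2=27
Step 3: prey: 54+10-29=35; pred: 27+43-5=65
Step 4: prey: 35+7-45=0; pred: 65+68-13=120
Step 5: prey: 0+0-0=0; pred: 120+0-24=96
Step 6: prey: 0+0-0=0; pred: 96+0-19=77
Step 7: prey: 0+0-0=0; pred: 77+0-15=62
Step 8: prey: 0+0-0=0; pred: 62+0-12=50
Step 9: prey: 0+0-0=0; pred: 50+0-10=40
Max prey = 55 at step 1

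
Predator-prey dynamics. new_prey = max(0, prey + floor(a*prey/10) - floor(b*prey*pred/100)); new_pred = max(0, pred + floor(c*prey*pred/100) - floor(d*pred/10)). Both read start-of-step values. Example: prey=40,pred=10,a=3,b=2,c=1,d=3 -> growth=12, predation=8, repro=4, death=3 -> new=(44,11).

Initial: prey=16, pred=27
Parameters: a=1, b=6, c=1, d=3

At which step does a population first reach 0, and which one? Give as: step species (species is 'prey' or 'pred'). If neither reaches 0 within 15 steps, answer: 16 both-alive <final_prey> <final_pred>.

Step 1: prey: 16+1-25=0; pred: 27+4-8=23
First extinction: prey at step 1

Answer: 1 prey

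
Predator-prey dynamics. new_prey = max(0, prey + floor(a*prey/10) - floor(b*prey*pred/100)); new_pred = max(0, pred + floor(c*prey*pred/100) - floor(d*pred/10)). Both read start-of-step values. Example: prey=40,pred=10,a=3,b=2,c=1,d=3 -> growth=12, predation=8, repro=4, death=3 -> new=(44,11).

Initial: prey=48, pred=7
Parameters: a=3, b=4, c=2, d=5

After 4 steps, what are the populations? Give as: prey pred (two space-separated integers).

Step 1: prey: 48+14-13=49; pred: 7+6-3=10
Step 2: prey: 49+14-19=44; pred: 10+9-5=14
Step 3: prey: 44+13-24=33; pred: 14+12-7=19
Step 4: prey: 33+9-25=17; pred: 19+12-9=22

Answer: 17 22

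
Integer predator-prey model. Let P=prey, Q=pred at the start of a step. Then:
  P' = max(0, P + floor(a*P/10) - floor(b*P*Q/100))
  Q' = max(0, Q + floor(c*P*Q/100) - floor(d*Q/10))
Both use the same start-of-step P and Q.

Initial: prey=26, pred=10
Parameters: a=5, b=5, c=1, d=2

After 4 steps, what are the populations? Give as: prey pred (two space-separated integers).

Step 1: prey: 26+13-13=26; pred: 10+2-2=10
Step 2: prey: 26+13-13=26; pred: 10+2-2=10
Step 3: prey: 26+13-13=26; pred: 10+2-2=10
Step 4: prey: 26+13-13=26; pred: 10+2-2=10

Answer: 26 10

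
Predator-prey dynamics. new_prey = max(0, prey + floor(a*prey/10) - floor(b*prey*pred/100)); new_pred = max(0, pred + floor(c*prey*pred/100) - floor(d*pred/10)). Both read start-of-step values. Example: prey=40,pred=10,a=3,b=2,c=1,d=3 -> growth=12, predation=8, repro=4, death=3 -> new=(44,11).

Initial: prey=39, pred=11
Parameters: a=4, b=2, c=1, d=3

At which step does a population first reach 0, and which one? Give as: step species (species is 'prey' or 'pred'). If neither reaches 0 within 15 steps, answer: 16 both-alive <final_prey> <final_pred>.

Step 1: prey: 39+15-8=46; pred: 11+4-3=12
Step 2: prey: 46+18-11=53; pred: 12+5-3=14
Step 3: prey: 53+21-14=60; pred: 14+7-4=17
Step 4: prey: 60+24-20=64; pred: 17+10-5=22
Step 5: prey: 64+25-28=61; pred: 22+14-6=30
Step 6: prey: 61+24-36=49; pred: 30+18-9=39
Step 7: prey: 49+19-38=30; pred: 39+19-11=47
Step 8: prey: 30+12-28=14; pred: 47+14-14=47
Step 9: prey: 14+5-13=6; pred: 47+6-14=39
Step 10: prey: 6+2-4=4; pred: 39+2-11=30
Step 11: prey: 4+1-2=3; pred: 30+1-9=22
Step 12: prey: 3+1-1=3; pred: 22+0-6=16
Step 13: prey: 3+1-0=4; pred: 16+0-4=12
Step 14: prey: 4+1-0=5; pred: 12+0-3=9
Step 15: prey: 5+2-0=7; pred: 9+0-2=7
No extinction within 15 steps

Answer: 16 both-alive 7 7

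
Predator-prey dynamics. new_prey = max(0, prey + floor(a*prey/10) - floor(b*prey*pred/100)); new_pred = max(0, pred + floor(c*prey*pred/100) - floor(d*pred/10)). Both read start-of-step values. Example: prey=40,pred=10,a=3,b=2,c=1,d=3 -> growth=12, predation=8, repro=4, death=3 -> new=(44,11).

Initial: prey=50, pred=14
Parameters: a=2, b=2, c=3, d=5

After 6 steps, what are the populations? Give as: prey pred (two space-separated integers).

Answer: 0 12

Derivation:
Step 1: prey: 50+10-14=46; pred: 14+21-7=28
Step 2: prey: 46+9-25=30; pred: 28+38-14=52
Step 3: prey: 30+6-31=5; pred: 52+46-26=72
Step 4: prey: 5+1-7=0; pred: 72+10-36=46
Step 5: prey: 0+0-0=0; pred: 46+0-23=23
Step 6: prey: 0+0-0=0; pred: 23+0-11=12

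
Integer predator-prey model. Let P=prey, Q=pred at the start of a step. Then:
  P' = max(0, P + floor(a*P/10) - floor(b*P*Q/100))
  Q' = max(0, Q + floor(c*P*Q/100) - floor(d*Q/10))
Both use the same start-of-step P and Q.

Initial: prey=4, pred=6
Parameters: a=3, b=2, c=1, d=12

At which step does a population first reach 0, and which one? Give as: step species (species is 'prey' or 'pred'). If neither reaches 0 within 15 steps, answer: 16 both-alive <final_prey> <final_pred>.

Answer: 1 pred

Derivation:
Step 1: prey: 4+1-0=5; pred: 6+0-7=0
First extinction: pred at step 1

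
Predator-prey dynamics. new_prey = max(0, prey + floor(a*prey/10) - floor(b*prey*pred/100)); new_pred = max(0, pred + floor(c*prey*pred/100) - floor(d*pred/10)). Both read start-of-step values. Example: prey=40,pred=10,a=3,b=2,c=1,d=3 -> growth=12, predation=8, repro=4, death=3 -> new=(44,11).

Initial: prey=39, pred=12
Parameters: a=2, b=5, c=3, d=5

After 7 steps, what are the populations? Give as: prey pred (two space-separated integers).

Step 1: prey: 39+7-23=23; pred: 12+14-6=20
Step 2: prey: 23+4-23=4; pred: 20+13-10=23
Step 3: prey: 4+0-4=0; pred: 23+2-11=14
Step 4: prey: 0+0-0=0; pred: 14+0-7=7
Step 5: prey: 0+0-0=0; pred: 7+0-3=4
Step 6: prey: 0+0-0=0; pred: 4+0-2=2
Step 7: prey: 0+0-0=0; pred: 2+0-1=1

Answer: 0 1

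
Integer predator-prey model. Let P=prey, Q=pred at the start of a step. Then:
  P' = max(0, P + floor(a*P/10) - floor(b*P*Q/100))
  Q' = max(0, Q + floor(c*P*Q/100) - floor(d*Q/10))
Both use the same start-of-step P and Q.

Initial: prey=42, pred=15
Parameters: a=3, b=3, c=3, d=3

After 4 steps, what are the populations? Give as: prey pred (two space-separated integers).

Answer: 0 42

Derivation:
Step 1: prey: 42+12-18=36; pred: 15+18-4=29
Step 2: prey: 36+10-31=15; pred: 29+31-8=52
Step 3: prey: 15+4-23=0; pred: 52+23-15=60
Step 4: prey: 0+0-0=0; pred: 60+0-18=42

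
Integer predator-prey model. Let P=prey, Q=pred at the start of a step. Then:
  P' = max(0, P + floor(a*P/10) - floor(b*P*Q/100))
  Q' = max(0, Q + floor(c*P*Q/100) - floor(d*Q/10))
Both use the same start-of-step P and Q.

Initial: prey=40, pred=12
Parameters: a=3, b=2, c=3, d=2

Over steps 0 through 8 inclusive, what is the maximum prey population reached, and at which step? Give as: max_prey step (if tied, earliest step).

Answer: 43 1

Derivation:
Step 1: prey: 40+12-9=43; pred: 12+14-2=24
Step 2: prey: 43+12-20=35; pred: 24+30-4=50
Step 3: prey: 35+10-35=10; pred: 50+52-10=92
Step 4: prey: 10+3-18=0; pred: 92+27-18=101
Step 5: prey: 0+0-0=0; pred: 101+0-20=81
Step 6: prey: 0+0-0=0; pred: 81+0-16=65
Step 7: prey: 0+0-0=0; pred: 65+0-13=52
Step 8: prey: 0+0-0=0; pred: 52+0-10=42
Max prey = 43 at step 1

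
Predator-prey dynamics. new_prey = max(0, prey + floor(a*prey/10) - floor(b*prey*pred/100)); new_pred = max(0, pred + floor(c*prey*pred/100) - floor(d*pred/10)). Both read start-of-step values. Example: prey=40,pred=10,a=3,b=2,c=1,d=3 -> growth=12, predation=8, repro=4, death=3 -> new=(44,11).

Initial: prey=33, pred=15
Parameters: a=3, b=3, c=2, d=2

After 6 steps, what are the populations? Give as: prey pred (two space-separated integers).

Answer: 1 22

Derivation:
Step 1: prey: 33+9-14=28; pred: 15+9-3=21
Step 2: prey: 28+8-17=19; pred: 21+11-4=28
Step 3: prey: 19+5-15=9; pred: 28+10-5=33
Step 4: prey: 9+2-8=3; pred: 33+5-6=32
Step 5: prey: 3+0-2=1; pred: 32+1-6=27
Step 6: prey: 1+0-0=1; pred: 27+0-5=22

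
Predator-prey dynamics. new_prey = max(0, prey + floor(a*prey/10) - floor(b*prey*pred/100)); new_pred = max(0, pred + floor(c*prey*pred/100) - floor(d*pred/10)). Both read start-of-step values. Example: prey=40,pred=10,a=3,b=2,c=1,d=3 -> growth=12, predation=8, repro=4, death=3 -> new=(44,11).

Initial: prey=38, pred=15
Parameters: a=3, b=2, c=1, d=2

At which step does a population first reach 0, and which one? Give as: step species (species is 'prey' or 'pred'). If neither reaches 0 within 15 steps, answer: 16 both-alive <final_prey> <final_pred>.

Step 1: prey: 38+11-11=38; pred: 15+5-3=17
Step 2: prey: 38+11-12=37; pred: 17+6-3=20
Step 3: prey: 37+11-14=34; pred: 20+7-4=23
Step 4: prey: 34+10-15=29; pred: 23+7-4=26
Step 5: prey: 29+8-15=22; pred: 26+7-5=28
Step 6: prey: 22+6-12=16; pred: 28+6-5=29
Step 7: prey: 16+4-9=11; pred: 29+4-5=28
Step 8: prey: 11+3-6=8; pred: 28+3-5=26
Step 9: prey: 8+2-4=6; pred: 26+2-5=23
Step 10: prey: 6+1-2=5; pred: 23+1-4=20
Step 11: prey: 5+1-2=4; pred: 20+1-4=17
Step 12: prey: 4+1-1=4; pred: 17+0-3=14
Step 13: prey: 4+1-1=4; pred: 14+0-2=12
Step 14: prey: 4+1-0=5; pred: 12+0-2=10
Step 15: prey: 5+1-1=5; pred: 10+0-2=8
No extinction within 15 steps

Answer: 16 both-alive 5 8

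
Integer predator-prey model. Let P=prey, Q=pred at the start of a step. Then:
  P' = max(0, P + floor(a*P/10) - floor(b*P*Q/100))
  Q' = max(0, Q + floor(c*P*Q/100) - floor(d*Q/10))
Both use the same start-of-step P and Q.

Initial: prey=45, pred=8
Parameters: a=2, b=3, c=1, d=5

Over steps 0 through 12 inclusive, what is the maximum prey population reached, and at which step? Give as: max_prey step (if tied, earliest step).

Step 1: prey: 45+9-10=44; pred: 8+3-4=7
Step 2: prey: 44+8-9=43; pred: 7+3-3=7
Step 3: prey: 43+8-9=42; pred: 7+3-3=7
Step 4: prey: 42+8-8=42; pred: 7+2-3=6
Step 5: prey: 42+8-7=43; pred: 6+2-3=5
Step 6: prey: 43+8-6=45; pred: 5+2-2=5
Step 7: prey: 45+9-6=48; pred: 5+2-2=5
Step 8: prey: 48+9-7=50; pred: 5+2-2=5
Step 9: prey: 50+10-7=53; pred: 5+2-2=5
Step 10: prey: 53+10-7=56; pred: 5+2-2=5
Step 11: prey: 56+11-8=59; pred: 5+2-2=5
Step 12: prey: 59+11-8=62; pred: 5+2-2=5
Max prey = 62 at step 12

Answer: 62 12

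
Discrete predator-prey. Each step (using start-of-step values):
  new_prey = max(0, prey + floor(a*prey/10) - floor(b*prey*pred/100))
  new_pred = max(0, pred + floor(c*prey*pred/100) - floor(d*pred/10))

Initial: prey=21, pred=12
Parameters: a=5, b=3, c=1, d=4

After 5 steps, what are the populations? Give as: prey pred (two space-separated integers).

Answer: 62 8

Derivation:
Step 1: prey: 21+10-7=24; pred: 12+2-4=10
Step 2: prey: 24+12-7=29; pred: 10+2-4=8
Step 3: prey: 29+14-6=37; pred: 8+2-3=7
Step 4: prey: 37+18-7=48; pred: 7+2-2=7
Step 5: prey: 48+24-10=62; pred: 7+3-2=8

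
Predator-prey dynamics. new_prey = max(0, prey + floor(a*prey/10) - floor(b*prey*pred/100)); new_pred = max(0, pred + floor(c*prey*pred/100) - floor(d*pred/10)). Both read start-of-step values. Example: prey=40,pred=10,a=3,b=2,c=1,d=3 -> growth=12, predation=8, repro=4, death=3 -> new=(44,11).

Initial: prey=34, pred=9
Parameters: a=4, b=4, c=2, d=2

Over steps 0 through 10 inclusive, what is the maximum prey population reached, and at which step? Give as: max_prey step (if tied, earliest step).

Step 1: prey: 34+13-12=35; pred: 9+6-1=14
Step 2: prey: 35+14-19=30; pred: 14+9-2=21
Step 3: prey: 30+12-25=17; pred: 21+12-4=29
Step 4: prey: 17+6-19=4; pred: 29+9-5=33
Step 5: prey: 4+1-5=0; pred: 33+2-6=29
Step 6: prey: 0+0-0=0; pred: 29+0-5=24
Step 7: prey: 0+0-0=0; pred: 24+0-4=20
Step 8: prey: 0+0-0=0; pred: 20+0-4=16
Step 9: prey: 0+0-0=0; pred: 16+0-3=13
Step 10: prey: 0+0-0=0; pred: 13+0-2=11
Max prey = 35 at step 1

Answer: 35 1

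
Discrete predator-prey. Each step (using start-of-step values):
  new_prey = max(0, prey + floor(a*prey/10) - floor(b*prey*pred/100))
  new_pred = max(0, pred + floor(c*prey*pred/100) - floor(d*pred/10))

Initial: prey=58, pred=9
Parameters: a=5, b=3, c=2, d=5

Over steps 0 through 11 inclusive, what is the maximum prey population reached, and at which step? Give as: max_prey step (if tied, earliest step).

Answer: 76 2

Derivation:
Step 1: prey: 58+29-15=72; pred: 9+10-4=15
Step 2: prey: 72+36-32=76; pred: 15+21-7=29
Step 3: prey: 76+38-66=48; pred: 29+44-14=59
Step 4: prey: 48+24-84=0; pred: 59+56-29=86
Step 5: prey: 0+0-0=0; pred: 86+0-43=43
Step 6: prey: 0+0-0=0; pred: 43+0-21=22
Step 7: prey: 0+0-0=0; pred: 22+0-11=11
Step 8: prey: 0+0-0=0; pred: 11+0-5=6
Step 9: prey: 0+0-0=0; pred: 6+0-3=3
Step 10: prey: 0+0-0=0; pred: 3+0-1=2
Step 11: prey: 0+0-0=0; pred: 2+0-1=1
Max prey = 76 at step 2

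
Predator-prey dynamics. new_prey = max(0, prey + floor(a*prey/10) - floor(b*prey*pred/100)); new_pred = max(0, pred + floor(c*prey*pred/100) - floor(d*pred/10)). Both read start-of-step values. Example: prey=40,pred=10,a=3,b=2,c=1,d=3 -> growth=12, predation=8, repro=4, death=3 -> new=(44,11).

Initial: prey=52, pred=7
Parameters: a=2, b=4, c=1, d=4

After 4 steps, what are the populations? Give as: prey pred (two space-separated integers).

Step 1: prey: 52+10-14=48; pred: 7+3-2=8
Step 2: prey: 48+9-15=42; pred: 8+3-3=8
Step 3: prey: 42+8-13=37; pred: 8+3-3=8
Step 4: prey: 37+7-11=33; pred: 8+2-3=7

Answer: 33 7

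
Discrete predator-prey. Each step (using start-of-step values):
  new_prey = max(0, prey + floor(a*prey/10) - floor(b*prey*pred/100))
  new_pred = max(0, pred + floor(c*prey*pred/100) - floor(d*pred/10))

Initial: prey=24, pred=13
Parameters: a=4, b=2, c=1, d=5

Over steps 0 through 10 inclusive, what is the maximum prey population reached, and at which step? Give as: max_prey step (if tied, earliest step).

Step 1: prey: 24+9-6=27; pred: 13+3-6=10
Step 2: prey: 27+10-5=32; pred: 10+2-5=7
Step 3: prey: 32+12-4=40; pred: 7+2-3=6
Step 4: prey: 40+16-4=52; pred: 6+2-3=5
Step 5: prey: 52+20-5=67; pred: 5+2-2=5
Step 6: prey: 67+26-6=87; pred: 5+3-2=6
Step 7: prey: 87+34-10=111; pred: 6+5-3=8
Step 8: prey: 111+44-17=138; pred: 8+8-4=12
Step 9: prey: 138+55-33=160; pred: 12+16-6=22
Step 10: prey: 160+64-70=154; pred: 22+35-11=46
Max prey = 160 at step 9

Answer: 160 9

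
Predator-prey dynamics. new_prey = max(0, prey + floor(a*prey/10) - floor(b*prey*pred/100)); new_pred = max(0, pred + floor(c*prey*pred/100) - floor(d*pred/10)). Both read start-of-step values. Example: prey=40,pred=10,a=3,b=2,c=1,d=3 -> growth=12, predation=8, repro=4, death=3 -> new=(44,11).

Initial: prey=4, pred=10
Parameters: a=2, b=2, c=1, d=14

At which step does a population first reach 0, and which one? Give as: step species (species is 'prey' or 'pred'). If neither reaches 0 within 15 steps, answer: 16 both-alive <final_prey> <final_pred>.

Answer: 1 pred

Derivation:
Step 1: prey: 4+0-0=4; pred: 10+0-14=0
First extinction: pred at step 1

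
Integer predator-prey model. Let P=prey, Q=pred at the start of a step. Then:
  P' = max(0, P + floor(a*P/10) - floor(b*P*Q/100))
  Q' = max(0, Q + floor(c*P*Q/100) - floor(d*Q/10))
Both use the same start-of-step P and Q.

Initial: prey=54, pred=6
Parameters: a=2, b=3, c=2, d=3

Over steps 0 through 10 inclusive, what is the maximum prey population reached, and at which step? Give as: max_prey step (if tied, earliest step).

Answer: 55 1

Derivation:
Step 1: prey: 54+10-9=55; pred: 6+6-1=11
Step 2: prey: 55+11-18=48; pred: 11+12-3=20
Step 3: prey: 48+9-28=29; pred: 20+19-6=33
Step 4: prey: 29+5-28=6; pred: 33+19-9=43
Step 5: prey: 6+1-7=0; pred: 43+5-12=36
Step 6: prey: 0+0-0=0; pred: 36+0-10=26
Step 7: prey: 0+0-0=0; pred: 26+0-7=19
Step 8: prey: 0+0-0=0; pred: 19+0-5=14
Step 9: prey: 0+0-0=0; pred: 14+0-4=10
Step 10: prey: 0+0-0=0; pred: 10+0-3=7
Max prey = 55 at step 1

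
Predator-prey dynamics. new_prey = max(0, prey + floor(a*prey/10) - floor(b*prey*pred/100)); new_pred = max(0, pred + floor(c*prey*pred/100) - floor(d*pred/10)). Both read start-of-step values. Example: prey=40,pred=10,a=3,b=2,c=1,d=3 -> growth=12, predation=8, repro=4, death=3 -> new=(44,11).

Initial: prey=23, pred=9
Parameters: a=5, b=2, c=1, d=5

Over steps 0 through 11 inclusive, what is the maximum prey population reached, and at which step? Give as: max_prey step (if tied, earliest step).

Step 1: prey: 23+11-4=30; pred: 9+2-4=7
Step 2: prey: 30+15-4=41; pred: 7+2-3=6
Step 3: prey: 41+20-4=57; pred: 6+2-3=5
Step 4: prey: 57+28-5=80; pred: 5+2-2=5
Step 5: prey: 80+40-8=112; pred: 5+4-2=7
Step 6: prey: 112+56-15=153; pred: 7+7-3=11
Step 7: prey: 153+76-33=196; pred: 11+16-5=22
Step 8: prey: 196+98-86=208; pred: 22+43-11=54
Step 9: prey: 208+104-224=88; pred: 54+112-27=139
Step 10: prey: 88+44-244=0; pred: 139+122-69=192
Step 11: prey: 0+0-0=0; pred: 192+0-96=96
Max prey = 208 at step 8

Answer: 208 8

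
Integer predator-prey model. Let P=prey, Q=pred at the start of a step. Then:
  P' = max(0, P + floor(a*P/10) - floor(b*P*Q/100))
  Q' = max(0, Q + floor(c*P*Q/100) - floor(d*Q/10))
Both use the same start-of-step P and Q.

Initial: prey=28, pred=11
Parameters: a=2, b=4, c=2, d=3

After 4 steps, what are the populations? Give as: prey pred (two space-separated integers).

Answer: 5 13

Derivation:
Step 1: prey: 28+5-12=21; pred: 11+6-3=14
Step 2: prey: 21+4-11=14; pred: 14+5-4=15
Step 3: prey: 14+2-8=8; pred: 15+4-4=15
Step 4: prey: 8+1-4=5; pred: 15+2-4=13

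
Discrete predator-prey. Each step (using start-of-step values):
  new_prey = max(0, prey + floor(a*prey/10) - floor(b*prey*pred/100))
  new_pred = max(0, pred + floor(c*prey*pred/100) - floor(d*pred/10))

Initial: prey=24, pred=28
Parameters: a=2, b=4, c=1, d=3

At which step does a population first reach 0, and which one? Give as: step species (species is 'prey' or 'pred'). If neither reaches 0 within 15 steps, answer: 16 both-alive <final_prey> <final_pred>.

Step 1: prey: 24+4-26=2; pred: 28+6-8=26
Step 2: prey: 2+0-2=0; pred: 26+0-7=19
First extinction: prey at step 2

Answer: 2 prey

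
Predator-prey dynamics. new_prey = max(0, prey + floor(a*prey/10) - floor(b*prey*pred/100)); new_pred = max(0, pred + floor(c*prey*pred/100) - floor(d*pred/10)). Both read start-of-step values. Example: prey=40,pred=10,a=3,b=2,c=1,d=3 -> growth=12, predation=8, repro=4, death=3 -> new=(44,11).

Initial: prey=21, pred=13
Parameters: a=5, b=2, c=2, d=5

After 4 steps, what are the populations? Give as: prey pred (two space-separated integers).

Answer: 53 17

Derivation:
Step 1: prey: 21+10-5=26; pred: 13+5-6=12
Step 2: prey: 26+13-6=33; pred: 12+6-6=12
Step 3: prey: 33+16-7=42; pred: 12+7-6=13
Step 4: prey: 42+21-10=53; pred: 13+10-6=17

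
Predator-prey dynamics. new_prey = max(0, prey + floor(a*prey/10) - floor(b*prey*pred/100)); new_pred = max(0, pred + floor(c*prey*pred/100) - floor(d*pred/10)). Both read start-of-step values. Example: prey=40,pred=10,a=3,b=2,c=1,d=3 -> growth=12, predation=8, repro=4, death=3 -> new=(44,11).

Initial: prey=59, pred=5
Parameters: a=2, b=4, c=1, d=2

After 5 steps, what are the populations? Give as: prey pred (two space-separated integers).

Answer: 24 17

Derivation:
Step 1: prey: 59+11-11=59; pred: 5+2-1=6
Step 2: prey: 59+11-14=56; pred: 6+3-1=8
Step 3: prey: 56+11-17=50; pred: 8+4-1=11
Step 4: prey: 50+10-22=38; pred: 11+5-2=14
Step 5: prey: 38+7-21=24; pred: 14+5-2=17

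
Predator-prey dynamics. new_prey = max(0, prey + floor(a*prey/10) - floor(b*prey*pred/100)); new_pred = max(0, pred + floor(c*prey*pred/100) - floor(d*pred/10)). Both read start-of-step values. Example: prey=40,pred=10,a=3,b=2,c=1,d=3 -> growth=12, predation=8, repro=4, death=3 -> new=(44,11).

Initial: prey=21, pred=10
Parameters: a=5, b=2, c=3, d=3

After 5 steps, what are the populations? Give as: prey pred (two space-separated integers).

Answer: 10 96

Derivation:
Step 1: prey: 21+10-4=27; pred: 10+6-3=13
Step 2: prey: 27+13-7=33; pred: 13+10-3=20
Step 3: prey: 33+16-13=36; pred: 20+19-6=33
Step 4: prey: 36+18-23=31; pred: 33+35-9=59
Step 5: prey: 31+15-36=10; pred: 59+54-17=96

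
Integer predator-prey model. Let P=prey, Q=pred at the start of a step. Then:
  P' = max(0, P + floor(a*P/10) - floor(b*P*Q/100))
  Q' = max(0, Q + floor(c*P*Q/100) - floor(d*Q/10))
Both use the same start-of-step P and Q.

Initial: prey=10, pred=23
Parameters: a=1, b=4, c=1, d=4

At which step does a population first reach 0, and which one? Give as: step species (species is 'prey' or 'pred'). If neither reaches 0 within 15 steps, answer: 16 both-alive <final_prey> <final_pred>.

Step 1: prey: 10+1-9=2; pred: 23+2-9=16
Step 2: prey: 2+0-1=1; pred: 16+0-6=10
Step 3: prey: 1+0-0=1; pred: 10+0-4=6
Step 4: prey: 1+0-0=1; pred: 6+0-2=4
Step 5: prey: 1+0-0=1; pred: 4+0-1=3
Step 6: prey: 1+0-0=1; pred: 3+0-1=2
Step 7: prey: 1+0-0=1; pred: 2+0-0=2
Steps 8-15: state stable at prey=1, pred=2 (no change)
No extinction within 15 steps

Answer: 16 both-alive 1 2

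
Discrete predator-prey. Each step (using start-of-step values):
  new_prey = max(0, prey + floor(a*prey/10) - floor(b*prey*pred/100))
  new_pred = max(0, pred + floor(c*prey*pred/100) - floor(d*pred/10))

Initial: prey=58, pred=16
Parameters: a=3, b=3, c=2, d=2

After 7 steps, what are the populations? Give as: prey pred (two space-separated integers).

Step 1: prey: 58+17-27=48; pred: 16+18-3=31
Step 2: prey: 48+14-44=18; pred: 31+29-6=54
Step 3: prey: 18+5-29=0; pred: 54+19-10=63
Step 4: prey: 0+0-0=0; pred: 63+0-12=51
Step 5: prey: 0+0-0=0; pred: 51+0-10=41
Step 6: prey: 0+0-0=0; pred: 41+0-8=33
Step 7: prey: 0+0-0=0; pred: 33+0-6=27

Answer: 0 27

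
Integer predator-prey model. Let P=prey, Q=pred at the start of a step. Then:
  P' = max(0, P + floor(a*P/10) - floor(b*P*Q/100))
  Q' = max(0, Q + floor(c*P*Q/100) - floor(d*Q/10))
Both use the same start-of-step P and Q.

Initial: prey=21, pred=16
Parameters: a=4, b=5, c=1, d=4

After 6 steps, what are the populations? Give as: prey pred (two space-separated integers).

Answer: 17 2

Derivation:
Step 1: prey: 21+8-16=13; pred: 16+3-6=13
Step 2: prey: 13+5-8=10; pred: 13+1-5=9
Step 3: prey: 10+4-4=10; pred: 9+0-3=6
Step 4: prey: 10+4-3=11; pred: 6+0-2=4
Step 5: prey: 11+4-2=13; pred: 4+0-1=3
Step 6: prey: 13+5-1=17; pred: 3+0-1=2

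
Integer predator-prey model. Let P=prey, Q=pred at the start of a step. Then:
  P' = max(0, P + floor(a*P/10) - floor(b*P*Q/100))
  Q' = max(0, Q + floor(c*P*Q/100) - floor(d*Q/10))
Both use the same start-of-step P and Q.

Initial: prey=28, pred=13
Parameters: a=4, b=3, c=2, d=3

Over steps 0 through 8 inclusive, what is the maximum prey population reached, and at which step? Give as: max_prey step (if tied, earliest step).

Step 1: prey: 28+11-10=29; pred: 13+7-3=17
Step 2: prey: 29+11-14=26; pred: 17+9-5=21
Step 3: prey: 26+10-16=20; pred: 21+10-6=25
Step 4: prey: 20+8-15=13; pred: 25+10-7=28
Step 5: prey: 13+5-10=8; pred: 28+7-8=27
Step 6: prey: 8+3-6=5; pred: 27+4-8=23
Step 7: prey: 5+2-3=4; pred: 23+2-6=19
Step 8: prey: 4+1-2=3; pred: 19+1-5=15
Max prey = 29 at step 1

Answer: 29 1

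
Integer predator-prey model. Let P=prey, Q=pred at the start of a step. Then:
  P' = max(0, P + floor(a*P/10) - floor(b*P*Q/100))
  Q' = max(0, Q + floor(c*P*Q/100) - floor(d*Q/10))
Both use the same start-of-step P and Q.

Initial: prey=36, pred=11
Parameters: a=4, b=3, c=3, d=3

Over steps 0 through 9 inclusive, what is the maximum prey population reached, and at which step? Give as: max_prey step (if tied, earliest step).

Step 1: prey: 36+14-11=39; pred: 11+11-3=19
Step 2: prey: 39+15-22=32; pred: 19+22-5=36
Step 3: prey: 32+12-34=10; pred: 36+34-10=60
Step 4: prey: 10+4-18=0; pred: 60+18-18=60
Step 5: prey: 0+0-0=0; pred: 60+0-18=42
Step 6: prey: 0+0-0=0; pred: 42+0-12=30
Step 7: prey: 0+0-0=0; pred: 30+0-9=21
Step 8: prey: 0+0-0=0; pred: 21+0-6=15
Step 9: prey: 0+0-0=0; pred: 15+0-4=11
Max prey = 39 at step 1

Answer: 39 1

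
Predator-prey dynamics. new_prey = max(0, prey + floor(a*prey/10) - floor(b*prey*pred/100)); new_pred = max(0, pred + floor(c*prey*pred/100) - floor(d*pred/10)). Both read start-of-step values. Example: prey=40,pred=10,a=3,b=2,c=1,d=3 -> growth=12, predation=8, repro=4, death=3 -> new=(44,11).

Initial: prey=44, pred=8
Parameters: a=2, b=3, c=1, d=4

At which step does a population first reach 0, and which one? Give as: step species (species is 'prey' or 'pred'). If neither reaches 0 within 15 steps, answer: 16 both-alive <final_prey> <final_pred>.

Step 1: prey: 44+8-10=42; pred: 8+3-3=8
Step 2: prey: 42+8-10=40; pred: 8+3-3=8
Step 3: prey: 40+8-9=39; pred: 8+3-3=8
Step 4: prey: 39+7-9=37; pred: 8+3-3=8
Step 5: prey: 37+7-8=36; pred: 8+2-3=7
Step 6: prey: 36+7-7=36; pred: 7+2-2=7
Steps 7-15: state stable at prey=36, pred=7 (no change)
No extinction within 15 steps

Answer: 16 both-alive 36 7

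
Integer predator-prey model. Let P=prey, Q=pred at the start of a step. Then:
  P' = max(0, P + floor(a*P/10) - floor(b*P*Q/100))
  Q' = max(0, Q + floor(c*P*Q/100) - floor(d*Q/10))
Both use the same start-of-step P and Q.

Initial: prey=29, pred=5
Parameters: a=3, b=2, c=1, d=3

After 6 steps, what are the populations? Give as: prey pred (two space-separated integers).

Step 1: prey: 29+8-2=35; pred: 5+1-1=5
Step 2: prey: 35+10-3=42; pred: 5+1-1=5
Step 3: prey: 42+12-4=50; pred: 5+2-1=6
Step 4: prey: 50+15-6=59; pred: 6+3-1=8
Step 5: prey: 59+17-9=67; pred: 8+4-2=10
Step 6: prey: 67+20-13=74; pred: 10+6-3=13

Answer: 74 13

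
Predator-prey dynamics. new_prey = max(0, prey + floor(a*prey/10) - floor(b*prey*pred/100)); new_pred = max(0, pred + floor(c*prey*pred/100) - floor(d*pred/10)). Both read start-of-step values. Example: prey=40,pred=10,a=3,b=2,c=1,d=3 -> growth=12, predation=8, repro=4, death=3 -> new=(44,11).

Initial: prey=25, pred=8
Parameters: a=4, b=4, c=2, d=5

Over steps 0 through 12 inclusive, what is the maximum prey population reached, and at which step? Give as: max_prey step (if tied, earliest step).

Step 1: prey: 25+10-8=27; pred: 8+4-4=8
Step 2: prey: 27+10-8=29; pred: 8+4-4=8
Step 3: prey: 29+11-9=31; pred: 8+4-4=8
Step 4: prey: 31+12-9=34; pred: 8+4-4=8
Step 5: prey: 34+13-10=37; pred: 8+5-4=9
Step 6: prey: 37+14-13=38; pred: 9+6-4=11
Step 7: prey: 38+15-16=37; pred: 11+8-5=14
Step 8: prey: 37+14-20=31; pred: 14+10-7=17
Step 9: prey: 31+12-21=22; pred: 17+10-8=19
Step 10: prey: 22+8-16=14; pred: 19+8-9=18
Step 11: prey: 14+5-10=9; pred: 18+5-9=14
Step 12: prey: 9+3-5=7; pred: 14+2-7=9
Max prey = 38 at step 6

Answer: 38 6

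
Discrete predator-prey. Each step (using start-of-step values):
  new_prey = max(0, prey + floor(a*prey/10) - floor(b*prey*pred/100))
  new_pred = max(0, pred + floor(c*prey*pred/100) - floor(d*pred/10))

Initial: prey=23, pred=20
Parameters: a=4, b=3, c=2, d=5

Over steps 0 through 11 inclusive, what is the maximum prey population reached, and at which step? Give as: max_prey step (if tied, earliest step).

Step 1: prey: 23+9-13=19; pred: 20+9-10=19
Step 2: prey: 19+7-10=16; pred: 19+7-9=17
Step 3: prey: 16+6-8=14; pred: 17+5-8=14
Step 4: prey: 14+5-5=14; pred: 14+3-7=10
Step 5: prey: 14+5-4=15; pred: 10+2-5=7
Step 6: prey: 15+6-3=18; pred: 7+2-3=6
Step 7: prey: 18+7-3=22; pred: 6+2-3=5
Step 8: prey: 22+8-3=27; pred: 5+2-2=5
Step 9: prey: 27+10-4=33; pred: 5+2-2=5
Step 10: prey: 33+13-4=42; pred: 5+3-2=6
Step 11: prey: 42+16-7=51; pred: 6+5-3=8
Max prey = 51 at step 11

Answer: 51 11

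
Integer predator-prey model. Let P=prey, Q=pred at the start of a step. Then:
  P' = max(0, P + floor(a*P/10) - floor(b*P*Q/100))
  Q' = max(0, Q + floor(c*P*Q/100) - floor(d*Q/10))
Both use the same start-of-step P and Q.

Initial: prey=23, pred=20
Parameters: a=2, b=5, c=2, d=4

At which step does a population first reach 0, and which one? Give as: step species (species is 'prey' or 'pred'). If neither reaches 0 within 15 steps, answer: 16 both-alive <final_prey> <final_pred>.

Step 1: prey: 23+4-23=4; pred: 20+9-8=21
Step 2: prey: 4+0-4=0; pred: 21+1-8=14
First extinction: prey at step 2

Answer: 2 prey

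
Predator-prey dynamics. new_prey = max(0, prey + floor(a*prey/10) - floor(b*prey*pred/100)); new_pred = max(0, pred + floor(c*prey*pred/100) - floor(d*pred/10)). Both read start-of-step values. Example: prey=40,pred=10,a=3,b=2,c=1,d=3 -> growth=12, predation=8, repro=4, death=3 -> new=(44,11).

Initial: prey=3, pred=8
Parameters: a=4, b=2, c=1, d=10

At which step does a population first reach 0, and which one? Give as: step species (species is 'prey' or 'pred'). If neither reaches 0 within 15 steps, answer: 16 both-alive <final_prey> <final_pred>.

Answer: 1 pred

Derivation:
Step 1: prey: 3+1-0=4; pred: 8+0-8=0
First extinction: pred at step 1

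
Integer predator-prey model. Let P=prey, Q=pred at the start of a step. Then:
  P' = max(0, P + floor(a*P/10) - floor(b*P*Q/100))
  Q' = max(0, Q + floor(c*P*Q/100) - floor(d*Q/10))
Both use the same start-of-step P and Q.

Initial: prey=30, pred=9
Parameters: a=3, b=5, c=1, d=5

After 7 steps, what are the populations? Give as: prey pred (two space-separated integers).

Answer: 47 1

Derivation:
Step 1: prey: 30+9-13=26; pred: 9+2-4=7
Step 2: prey: 26+7-9=24; pred: 7+1-3=5
Step 3: prey: 24+7-6=25; pred: 5+1-2=4
Step 4: prey: 25+7-5=27; pred: 4+1-2=3
Step 5: prey: 27+8-4=31; pred: 3+0-1=2
Step 6: prey: 31+9-3=37; pred: 2+0-1=1
Step 7: prey: 37+11-1=47; pred: 1+0-0=1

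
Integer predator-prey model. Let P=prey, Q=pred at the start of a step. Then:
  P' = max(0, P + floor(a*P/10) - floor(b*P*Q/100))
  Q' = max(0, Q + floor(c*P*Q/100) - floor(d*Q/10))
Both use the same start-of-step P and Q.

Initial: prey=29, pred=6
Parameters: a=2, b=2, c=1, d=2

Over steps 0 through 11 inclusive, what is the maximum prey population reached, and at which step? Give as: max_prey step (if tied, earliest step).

Answer: 39 5

Derivation:
Step 1: prey: 29+5-3=31; pred: 6+1-1=6
Step 2: prey: 31+6-3=34; pred: 6+1-1=6
Step 3: prey: 34+6-4=36; pred: 6+2-1=7
Step 4: prey: 36+7-5=38; pred: 7+2-1=8
Step 5: prey: 38+7-6=39; pred: 8+3-1=10
Step 6: prey: 39+7-7=39; pred: 10+3-2=11
Step 7: prey: 39+7-8=38; pred: 11+4-2=13
Step 8: prey: 38+7-9=36; pred: 13+4-2=15
Step 9: prey: 36+7-10=33; pred: 15+5-3=17
Step 10: prey: 33+6-11=28; pred: 17+5-3=19
Step 11: prey: 28+5-10=23; pred: 19+5-3=21
Max prey = 39 at step 5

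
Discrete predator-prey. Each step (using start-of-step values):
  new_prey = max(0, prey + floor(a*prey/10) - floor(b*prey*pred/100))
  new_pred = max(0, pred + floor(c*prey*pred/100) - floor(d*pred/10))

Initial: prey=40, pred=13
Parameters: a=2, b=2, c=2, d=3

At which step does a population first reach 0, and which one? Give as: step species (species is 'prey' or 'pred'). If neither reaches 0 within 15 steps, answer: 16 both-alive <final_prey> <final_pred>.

Answer: 16 both-alive 1 3

Derivation:
Step 1: prey: 40+8-10=38; pred: 13+10-3=20
Step 2: prey: 38+7-15=30; pred: 20+15-6=29
Step 3: prey: 30+6-17=19; pred: 29+17-8=38
Step 4: prey: 19+3-14=8; pred: 38+14-11=41
Step 5: prey: 8+1-6=3; pred: 41+6-12=35
Step 6: prey: 3+0-2=1; pred: 35+2-10=27
Step 7: prey: 1+0-0=1; pred: 27+0-8=19
Step 8: prey: 1+0-0=1; pred: 19+0-5=14
Step 9: prey: 1+0-0=1; pred: 14+0-4=10
Step 10: prey: 1+0-0=1; pred: 10+0-3=7
Step 11: prey: 1+0-0=1; pred: 7+0-2=5
Step 12: prey: 1+0-0=1; pred: 5+0-1=4
Step 13: prey: 1+0-0=1; pred: 4+0-1=3
Step 14: prey: 1+0-0=1; pred: 3+0-0=3
Steps 15-15: state stable at prey=1, pred=3 (no change)
No extinction within 15 steps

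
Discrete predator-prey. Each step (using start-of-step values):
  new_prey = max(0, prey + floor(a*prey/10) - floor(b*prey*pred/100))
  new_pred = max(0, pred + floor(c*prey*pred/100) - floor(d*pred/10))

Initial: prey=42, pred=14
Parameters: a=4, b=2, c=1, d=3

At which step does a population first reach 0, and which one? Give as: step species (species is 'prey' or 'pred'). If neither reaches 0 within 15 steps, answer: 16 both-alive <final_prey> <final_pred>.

Answer: 16 both-alive 12 8

Derivation:
Step 1: prey: 42+16-11=47; pred: 14+5-4=15
Step 2: prey: 47+18-14=51; pred: 15+7-4=18
Step 3: prey: 51+20-18=53; pred: 18+9-5=22
Step 4: prey: 53+21-23=51; pred: 22+11-6=27
Step 5: prey: 51+20-27=44; pred: 27+13-8=32
Step 6: prey: 44+17-28=33; pred: 32+14-9=37
Step 7: prey: 33+13-24=22; pred: 37+12-11=38
Step 8: prey: 22+8-16=14; pred: 38+8-11=35
Step 9: prey: 14+5-9=10; pred: 35+4-10=29
Step 10: prey: 10+4-5=9; pred: 29+2-8=23
Step 11: prey: 9+3-4=8; pred: 23+2-6=19
Step 12: prey: 8+3-3=8; pred: 19+1-5=15
Step 13: prey: 8+3-2=9; pred: 15+1-4=12
Step 14: prey: 9+3-2=10; pred: 12+1-3=10
Step 15: prey: 10+4-2=12; pred: 10+1-3=8
No extinction within 15 steps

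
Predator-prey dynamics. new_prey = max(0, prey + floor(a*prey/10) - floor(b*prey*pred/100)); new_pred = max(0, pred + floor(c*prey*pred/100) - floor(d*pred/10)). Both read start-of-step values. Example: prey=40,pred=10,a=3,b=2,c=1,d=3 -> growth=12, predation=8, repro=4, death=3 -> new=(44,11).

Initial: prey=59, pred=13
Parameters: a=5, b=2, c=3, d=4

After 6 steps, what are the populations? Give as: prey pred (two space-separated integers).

Step 1: prey: 59+29-15=73; pred: 13+23-5=31
Step 2: prey: 73+36-45=64; pred: 31+67-12=86
Step 3: prey: 64+32-110=0; pred: 86+165-34=217
Step 4: prey: 0+0-0=0; pred: 217+0-86=131
Step 5: prey: 0+0-0=0; pred: 131+0-52=79
Step 6: prey: 0+0-0=0; pred: 79+0-31=48

Answer: 0 48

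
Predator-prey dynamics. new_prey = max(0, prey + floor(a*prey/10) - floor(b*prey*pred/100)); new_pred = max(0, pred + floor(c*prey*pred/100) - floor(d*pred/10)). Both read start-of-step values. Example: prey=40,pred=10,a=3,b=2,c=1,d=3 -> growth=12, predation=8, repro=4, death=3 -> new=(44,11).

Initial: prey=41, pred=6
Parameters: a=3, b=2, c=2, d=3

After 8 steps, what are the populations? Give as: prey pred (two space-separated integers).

Answer: 0 36

Derivation:
Step 1: prey: 41+12-4=49; pred: 6+4-1=9
Step 2: prey: 49+14-8=55; pred: 9+8-2=15
Step 3: prey: 55+16-16=55; pred: 15+16-4=27
Step 4: prey: 55+16-29=42; pred: 27+29-8=48
Step 5: prey: 42+12-40=14; pred: 48+40-14=74
Step 6: prey: 14+4-20=0; pred: 74+20-22=72
Step 7: prey: 0+0-0=0; pred: 72+0-21=51
Step 8: prey: 0+0-0=0; pred: 51+0-15=36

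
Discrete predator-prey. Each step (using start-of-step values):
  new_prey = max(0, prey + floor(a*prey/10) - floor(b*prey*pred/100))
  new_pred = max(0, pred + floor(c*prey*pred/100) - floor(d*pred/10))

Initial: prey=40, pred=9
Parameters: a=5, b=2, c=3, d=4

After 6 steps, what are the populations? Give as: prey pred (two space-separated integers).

Answer: 0 66

Derivation:
Step 1: prey: 40+20-7=53; pred: 9+10-3=16
Step 2: prey: 53+26-16=63; pred: 16+25-6=35
Step 3: prey: 63+31-44=50; pred: 35+66-14=87
Step 4: prey: 50+25-87=0; pred: 87+130-34=183
Step 5: prey: 0+0-0=0; pred: 183+0-73=110
Step 6: prey: 0+0-0=0; pred: 110+0-44=66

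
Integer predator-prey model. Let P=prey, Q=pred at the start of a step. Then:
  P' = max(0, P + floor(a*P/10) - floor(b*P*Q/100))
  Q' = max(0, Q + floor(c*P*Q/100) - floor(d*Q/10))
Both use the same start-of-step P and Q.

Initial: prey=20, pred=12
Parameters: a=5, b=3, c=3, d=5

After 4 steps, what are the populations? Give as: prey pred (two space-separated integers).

Step 1: prey: 20+10-7=23; pred: 12+7-6=13
Step 2: prey: 23+11-8=26; pred: 13+8-6=15
Step 3: prey: 26+13-11=28; pred: 15+11-7=19
Step 4: prey: 28+14-15=27; pred: 19+15-9=25

Answer: 27 25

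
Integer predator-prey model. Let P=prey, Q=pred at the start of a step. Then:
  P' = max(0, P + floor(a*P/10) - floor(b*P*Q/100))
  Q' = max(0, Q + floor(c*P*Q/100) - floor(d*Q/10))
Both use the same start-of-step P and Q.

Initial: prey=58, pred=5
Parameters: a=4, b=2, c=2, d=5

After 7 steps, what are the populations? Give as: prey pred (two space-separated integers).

Answer: 0 43

Derivation:
Step 1: prey: 58+23-5=76; pred: 5+5-2=8
Step 2: prey: 76+30-12=94; pred: 8+12-4=16
Step 3: prey: 94+37-30=101; pred: 16+30-8=38
Step 4: prey: 101+40-76=65; pred: 38+76-19=95
Step 5: prey: 65+26-123=0; pred: 95+123-47=171
Step 6: prey: 0+0-0=0; pred: 171+0-85=86
Step 7: prey: 0+0-0=0; pred: 86+0-43=43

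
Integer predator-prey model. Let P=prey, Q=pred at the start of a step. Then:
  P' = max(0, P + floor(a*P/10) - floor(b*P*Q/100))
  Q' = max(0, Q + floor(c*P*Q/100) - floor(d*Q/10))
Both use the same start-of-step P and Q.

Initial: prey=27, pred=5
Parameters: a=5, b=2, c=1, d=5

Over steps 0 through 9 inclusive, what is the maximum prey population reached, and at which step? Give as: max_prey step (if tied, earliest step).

Step 1: prey: 27+13-2=38; pred: 5+1-2=4
Step 2: prey: 38+19-3=54; pred: 4+1-2=3
Step 3: prey: 54+27-3=78; pred: 3+1-1=3
Step 4: prey: 78+39-4=113; pred: 3+2-1=4
Step 5: prey: 113+56-9=160; pred: 4+4-2=6
Step 6: prey: 160+80-19=221; pred: 6+9-3=12
Step 7: prey: 221+110-53=278; pred: 12+26-6=32
Step 8: prey: 278+139-177=240; pred: 32+88-16=104
Step 9: prey: 240+120-499=0; pred: 104+249-52=301
Max prey = 278 at step 7

Answer: 278 7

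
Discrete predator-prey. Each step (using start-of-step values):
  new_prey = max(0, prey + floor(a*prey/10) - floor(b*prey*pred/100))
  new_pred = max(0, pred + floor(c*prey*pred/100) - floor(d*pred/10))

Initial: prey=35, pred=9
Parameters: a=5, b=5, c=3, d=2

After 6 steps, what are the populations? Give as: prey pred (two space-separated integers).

Answer: 0 26

Derivation:
Step 1: prey: 35+17-15=37; pred: 9+9-1=17
Step 2: prey: 37+18-31=24; pred: 17+18-3=32
Step 3: prey: 24+12-38=0; pred: 32+23-6=49
Step 4: prey: 0+0-0=0; pred: 49+0-9=40
Step 5: prey: 0+0-0=0; pred: 40+0-8=32
Step 6: prey: 0+0-0=0; pred: 32+0-6=26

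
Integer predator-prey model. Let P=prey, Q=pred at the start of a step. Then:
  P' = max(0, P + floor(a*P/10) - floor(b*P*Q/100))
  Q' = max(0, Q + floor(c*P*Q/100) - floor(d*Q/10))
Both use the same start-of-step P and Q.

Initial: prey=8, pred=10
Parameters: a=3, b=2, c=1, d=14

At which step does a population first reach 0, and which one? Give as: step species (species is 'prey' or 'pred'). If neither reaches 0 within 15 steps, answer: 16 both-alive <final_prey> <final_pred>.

Step 1: prey: 8+2-1=9; pred: 10+0-14=0
First extinction: pred at step 1

Answer: 1 pred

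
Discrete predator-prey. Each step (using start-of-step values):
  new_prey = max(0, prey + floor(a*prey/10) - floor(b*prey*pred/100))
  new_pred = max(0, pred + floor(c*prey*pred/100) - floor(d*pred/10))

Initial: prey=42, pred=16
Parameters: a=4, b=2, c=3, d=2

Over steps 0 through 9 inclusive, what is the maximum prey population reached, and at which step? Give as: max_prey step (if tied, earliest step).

Step 1: prey: 42+16-13=45; pred: 16+20-3=33
Step 2: prey: 45+18-29=34; pred: 33+44-6=71
Step 3: prey: 34+13-48=0; pred: 71+72-14=129
Step 4: prey: 0+0-0=0; pred: 129+0-25=104
Step 5: prey: 0+0-0=0; pred: 104+0-20=84
Step 6: prey: 0+0-0=0; pred: 84+0-16=68
Step 7: prey: 0+0-0=0; pred: 68+0-13=55
Step 8: prey: 0+0-0=0; pred: 55+0-11=44
Step 9: prey: 0+0-0=0; pred: 44+0-8=36
Max prey = 45 at step 1

Answer: 45 1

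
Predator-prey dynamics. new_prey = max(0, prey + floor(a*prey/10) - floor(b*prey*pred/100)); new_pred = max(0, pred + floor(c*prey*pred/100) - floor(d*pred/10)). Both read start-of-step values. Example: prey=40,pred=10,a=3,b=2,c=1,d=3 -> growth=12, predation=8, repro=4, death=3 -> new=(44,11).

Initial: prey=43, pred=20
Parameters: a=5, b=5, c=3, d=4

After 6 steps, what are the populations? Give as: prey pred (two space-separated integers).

Step 1: prey: 43+21-43=21; pred: 20+25-8=37
Step 2: prey: 21+10-38=0; pred: 37+23-14=46
Step 3: prey: 0+0-0=0; pred: 46+0-18=28
Step 4: prey: 0+0-0=0; pred: 28+0-11=17
Step 5: prey: 0+0-0=0; pred: 17+0-6=11
Step 6: prey: 0+0-0=0; pred: 11+0-4=7

Answer: 0 7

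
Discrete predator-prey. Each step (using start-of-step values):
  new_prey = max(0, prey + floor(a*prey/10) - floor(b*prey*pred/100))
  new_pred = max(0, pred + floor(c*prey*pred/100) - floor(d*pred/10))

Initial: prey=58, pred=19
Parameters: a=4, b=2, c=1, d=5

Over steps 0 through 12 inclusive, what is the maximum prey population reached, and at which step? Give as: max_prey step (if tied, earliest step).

Step 1: prey: 58+23-22=59; pred: 19+11-9=21
Step 2: prey: 59+23-24=58; pred: 21+12-10=23
Step 3: prey: 58+23-26=55; pred: 23+13-11=25
Step 4: prey: 55+22-27=50; pred: 25+13-12=26
Step 5: prey: 50+20-26=44; pred: 26+13-13=26
Step 6: prey: 44+17-22=39; pred: 26+11-13=24
Step 7: prey: 39+15-18=36; pred: 24+9-12=21
Step 8: prey: 36+14-15=35; pred: 21+7-10=18
Step 9: prey: 35+14-12=37; pred: 18+6-9=15
Step 10: prey: 37+14-11=40; pred: 15+5-7=13
Step 11: prey: 40+16-10=46; pred: 13+5-6=12
Step 12: prey: 46+18-11=53; pred: 12+5-6=11
Max prey = 59 at step 1

Answer: 59 1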